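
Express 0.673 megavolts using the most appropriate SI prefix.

673 kilovolts

= 673 × 10³ volts; 10³ is kilo.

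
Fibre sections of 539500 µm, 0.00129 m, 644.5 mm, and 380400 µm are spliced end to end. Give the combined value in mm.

In mm:
  539500 µm = 539500e-3 mm = 539.5
  0.00129 m = 0.00129e3 mm = 1.29
  644.5 mm → 644.5
  380400 µm = 380400e-3 mm = 380.4
Sum: 539.5 + 1.29 + 644.5 + 380.4 = 1565.69

1565.69 mm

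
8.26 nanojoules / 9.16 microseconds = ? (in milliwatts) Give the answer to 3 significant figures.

(8.26 × 10^-9) / (9.16 × 10^-6) = 0.90175 × 10^-3 W

0.902 milliwatts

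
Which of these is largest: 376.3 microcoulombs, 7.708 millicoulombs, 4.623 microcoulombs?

376.3 microcoulombs = 0.0003763 coulombs
7.708 millicoulombs = 0.007708 coulombs
4.623 microcoulombs = 0.000004623 coulombs

7.708 millicoulombs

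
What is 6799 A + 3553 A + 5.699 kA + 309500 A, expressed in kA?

In kA:
  6799 A = 6799e-3 kA = 6.799
  3553 A = 3553e-3 kA = 3.553
  5.699 kA → 5.699
  309500 A = 309500e-3 kA = 309.5
Sum: 6.799 + 3.553 + 5.699 + 309.5 = 325.551

325.551 kA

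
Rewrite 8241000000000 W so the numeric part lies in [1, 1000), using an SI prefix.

= 8.241e12 W; 1e12 is tera.

8.241 TW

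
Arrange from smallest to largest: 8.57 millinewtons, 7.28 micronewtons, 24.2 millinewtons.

8.57 millinewtons = 0.00857 newtons
7.28 micronewtons = 0.00000728 newtons
24.2 millinewtons = 0.0242 newtons

7.28 micronewtons < 8.57 millinewtons < 24.2 millinewtons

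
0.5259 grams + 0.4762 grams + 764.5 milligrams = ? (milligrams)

In milligrams:
  0.5259 grams = 0.5259e3 milligrams = 525.9
  0.4762 grams = 0.4762e3 milligrams = 476.2
  764.5 milligrams → 764.5
Sum: 525.9 + 476.2 + 764.5 = 1766.6

1766.6 milligrams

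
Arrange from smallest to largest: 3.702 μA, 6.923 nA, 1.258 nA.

1.258 nA < 6.923 nA < 3.702 μA

3.702 μA = 0.000003702 A
6.923 nA = 0.000000006923 A
1.258 nA = 0.000000001258 A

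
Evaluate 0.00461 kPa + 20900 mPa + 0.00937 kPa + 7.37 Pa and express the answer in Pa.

42.25 Pa

In Pa:
  0.00461 kPa = 0.00461 × 10³ Pa = 4.61
  20900 mPa = 20900 × 10⁻³ Pa = 20.9
  0.00937 kPa = 0.00937 × 10³ Pa = 9.37
  7.37 Pa → 7.37
Sum: 4.61 + 20.9 + 9.37 + 7.37 = 42.25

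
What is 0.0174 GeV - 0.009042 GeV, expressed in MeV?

In MeV:
  0.0174 GeV = 0.0174 × 10³ MeV = 17.4
  0.009042 GeV = 0.009042 × 10³ MeV = 9.042
Difference: 17.4 - 9.042 = 8.358

8.358 MeV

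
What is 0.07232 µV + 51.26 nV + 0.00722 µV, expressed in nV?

In nV:
  0.07232 µV = 0.07232 × 10^3 nV = 72.32
  51.26 nV → 51.26
  0.00722 µV = 0.00722 × 10^3 nV = 7.22
Sum: 72.32 + 51.26 + 7.22 = 130.8

130.8 nV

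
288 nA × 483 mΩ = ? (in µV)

288 × 10⁻⁹ × 483 × 10⁻³ = 139104 × 10⁻¹² V

0.139104 µV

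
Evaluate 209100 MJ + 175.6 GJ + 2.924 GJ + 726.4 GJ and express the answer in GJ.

1114.024 GJ

In GJ:
  209100 MJ = 209100 × 10⁻³ GJ = 209.1
  175.6 GJ → 175.6
  2.924 GJ → 2.924
  726.4 GJ → 726.4
Sum: 209.1 + 175.6 + 2.924 + 726.4 = 1114.024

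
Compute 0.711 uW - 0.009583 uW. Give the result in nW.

In nW:
  0.711 uW = 0.711 × 10³ nW = 711
  0.009583 uW = 0.009583 × 10³ nW = 9.583
Difference: 711 - 9.583 = 701.417

701.417 nW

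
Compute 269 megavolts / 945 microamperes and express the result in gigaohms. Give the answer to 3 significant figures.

(269e6) / (945e-6) = 0.28466e12 Ω

285 gigaohms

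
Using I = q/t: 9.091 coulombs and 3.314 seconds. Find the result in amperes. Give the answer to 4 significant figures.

(9.091) / (3.314) = 2.74321 A

2.743 amperes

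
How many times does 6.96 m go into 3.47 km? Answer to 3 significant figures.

499

(3.47e3) / (6.96) = 0.4986e3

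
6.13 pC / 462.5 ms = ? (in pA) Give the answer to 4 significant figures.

(6.13 × 10⁻¹²) / (462.5 × 10⁻³) = 0.0132541 × 10⁻⁹ A

13.25 pA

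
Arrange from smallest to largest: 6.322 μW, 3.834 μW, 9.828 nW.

9.828 nW < 3.834 μW < 6.322 μW

6.322 μW = 0.000006322 W
3.834 μW = 0.000003834 W
9.828 nW = 0.000000009828 W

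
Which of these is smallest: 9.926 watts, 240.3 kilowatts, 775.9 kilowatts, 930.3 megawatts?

9.926 watts = 9.926 watts
240.3 kilowatts = 240300 watts
775.9 kilowatts = 775900 watts
930.3 megawatts = 930300000 watts

9.926 watts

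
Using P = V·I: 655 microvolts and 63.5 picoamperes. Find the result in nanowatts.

655e-6 × 63.5e-12 = 41592.5e-18 W

0.0000415925 nanowatts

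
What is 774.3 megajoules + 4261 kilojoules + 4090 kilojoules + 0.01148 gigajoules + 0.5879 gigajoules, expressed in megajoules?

In megajoules:
  774.3 megajoules → 774.3
  4261 kilojoules = 4261e-3 megajoules = 4.261
  4090 kilojoules = 4090e-3 megajoules = 4.09
  0.01148 gigajoules = 0.01148e3 megajoules = 11.48
  0.5879 gigajoules = 0.5879e3 megajoules = 587.9
Sum: 774.3 + 4.261 + 4.09 + 11.48 + 587.9 = 1382.031

1382.031 megajoules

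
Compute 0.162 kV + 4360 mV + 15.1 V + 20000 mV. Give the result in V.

In V:
  0.162 kV = 0.162 × 10^3 V = 162
  4360 mV = 4360 × 10^-3 V = 4.36
  15.1 V → 15.1
  20000 mV = 20000 × 10^-3 V = 20
Sum: 162 + 4.36 + 15.1 + 20 = 201.46

201.46 V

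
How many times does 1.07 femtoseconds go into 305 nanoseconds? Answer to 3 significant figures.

(305 × 10^-9) / (1.07 × 10^-15) = 285 × 10^6

285000000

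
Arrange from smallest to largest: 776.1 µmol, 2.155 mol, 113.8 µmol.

113.8 µmol < 776.1 µmol < 2.155 mol

776.1 µmol = 0.0007761 mol
2.155 mol = 2.155 mol
113.8 µmol = 0.0001138 mol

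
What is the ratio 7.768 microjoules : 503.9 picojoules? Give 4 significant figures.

15420

(7.768 × 10^-6) / (503.9 × 10^-12) = 0.015416 × 10^6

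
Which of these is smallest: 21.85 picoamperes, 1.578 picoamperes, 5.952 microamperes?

1.578 picoamperes

21.85 picoamperes = 0.00000000002185 amperes
1.578 picoamperes = 0.000000000001578 amperes
5.952 microamperes = 0.000005952 amperes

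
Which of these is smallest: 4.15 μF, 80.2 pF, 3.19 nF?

4.15 μF = 0.00000415 F
80.2 pF = 0.0000000000802 F
3.19 nF = 0.00000000319 F

80.2 pF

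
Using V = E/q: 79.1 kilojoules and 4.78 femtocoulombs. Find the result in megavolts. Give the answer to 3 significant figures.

(79.1e3) / (4.78e-15) = 16.548e18 V

16500000000000 megavolts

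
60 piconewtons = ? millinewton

0.00000006 millinewtons

pico = 10⁻¹², milli = 10⁻³; factor is 10⁻⁹.
60 × 10⁻⁹ = 0.00000006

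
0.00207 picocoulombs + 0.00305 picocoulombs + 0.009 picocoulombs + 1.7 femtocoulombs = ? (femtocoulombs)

In femtocoulombs:
  0.00207 picocoulombs = 0.00207 × 10^3 femtocoulombs = 2.07
  0.00305 picocoulombs = 0.00305 × 10^3 femtocoulombs = 3.05
  0.009 picocoulombs = 0.009 × 10^3 femtocoulombs = 9
  1.7 femtocoulombs → 1.7
Sum: 2.07 + 3.05 + 9 + 1.7 = 15.82

15.82 femtocoulombs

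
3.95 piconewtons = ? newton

0.00000000000395 newtons

pico = 10⁻¹², (no prefix) = 10⁰; factor is 10⁻¹².
3.95 × 10⁻¹² = 0.00000000000395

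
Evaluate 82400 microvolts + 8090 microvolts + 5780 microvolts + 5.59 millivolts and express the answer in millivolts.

101.86 millivolts

In millivolts:
  82400 microvolts = 82400 × 10⁻³ millivolts = 82.4
  8090 microvolts = 8090 × 10⁻³ millivolts = 8.09
  5780 microvolts = 5780 × 10⁻³ millivolts = 5.78
  5.59 millivolts → 5.59
Sum: 82.4 + 8.09 + 5.78 + 5.59 = 101.86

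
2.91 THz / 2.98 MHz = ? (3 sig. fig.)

(2.91 × 10¹²) / (2.98 × 10⁶) = 0.9765 × 10⁶

977000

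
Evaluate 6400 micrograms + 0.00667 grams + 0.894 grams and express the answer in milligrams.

907.07 milligrams

In milligrams:
  6400 micrograms = 6400 × 10^-3 milligrams = 6.4
  0.00667 grams = 0.00667 × 10^3 milligrams = 6.67
  0.894 grams = 0.894 × 10^3 milligrams = 894
Sum: 6.4 + 6.67 + 894 = 907.07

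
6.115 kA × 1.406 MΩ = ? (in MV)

8597.69 MV

6.115e3 × 1.406e6 = 8.59769e9 V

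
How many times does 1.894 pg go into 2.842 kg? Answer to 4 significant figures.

(2.842 × 10^3) / (1.894 × 10^-12) = 1.5005 × 10^15

1501000000000000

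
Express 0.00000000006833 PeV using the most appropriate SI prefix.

68.33 keV

= 68.33e3 eV; 1e3 is kilo.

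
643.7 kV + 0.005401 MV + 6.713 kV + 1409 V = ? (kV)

In kV:
  643.7 kV → 643.7
  0.005401 MV = 0.005401e3 kV = 5.401
  6.713 kV → 6.713
  1409 V = 1409e-3 kV = 1.409
Sum: 643.7 + 5.401 + 6.713 + 1.409 = 657.223

657.223 kV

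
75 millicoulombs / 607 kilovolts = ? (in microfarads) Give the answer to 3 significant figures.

(75 × 10^-3) / (607 × 10^3) = 0.12356 × 10^-6 F

0.124 microfarads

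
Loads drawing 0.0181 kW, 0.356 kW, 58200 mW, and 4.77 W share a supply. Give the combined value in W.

437.07 W

In W:
  0.0181 kW = 0.0181 × 10^3 W = 18.1
  0.356 kW = 0.356 × 10^3 W = 356
  58200 mW = 58200 × 10^-3 W = 58.2
  4.77 W → 4.77
Sum: 18.1 + 356 + 58.2 + 4.77 = 437.07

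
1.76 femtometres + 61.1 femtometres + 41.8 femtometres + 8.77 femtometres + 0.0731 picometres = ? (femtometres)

In femtometres:
  1.76 femtometres → 1.76
  61.1 femtometres → 61.1
  41.8 femtometres → 41.8
  8.77 femtometres → 8.77
  0.0731 picometres = 0.0731 × 10³ femtometres = 73.1
Sum: 1.76 + 61.1 + 41.8 + 8.77 + 73.1 = 186.53

186.53 femtometres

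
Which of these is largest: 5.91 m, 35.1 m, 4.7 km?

5.91 m = 5.91 m
35.1 m = 35.1 m
4.7 km = 4700 m

4.7 km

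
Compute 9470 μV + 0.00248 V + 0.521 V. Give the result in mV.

In mV:
  9470 μV = 9470 × 10^-3 mV = 9.47
  0.00248 V = 0.00248 × 10^3 mV = 2.48
  0.521 V = 0.521 × 10^3 mV = 521
Sum: 9.47 + 2.48 + 521 = 532.95

532.95 mV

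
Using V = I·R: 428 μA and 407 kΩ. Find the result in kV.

0.174196 kV

428 × 10^-6 × 407 × 10^3 = 174196 × 10^-3 V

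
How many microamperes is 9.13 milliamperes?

9130 microamperes

milli = 10⁻³, micro = 10⁻⁶; factor is 10³.
9.13 × 10³ = 9130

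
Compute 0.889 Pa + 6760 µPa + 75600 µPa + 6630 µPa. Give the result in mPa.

In mPa:
  0.889 Pa = 0.889 × 10^3 mPa = 889
  6760 µPa = 6760 × 10^-3 mPa = 6.76
  75600 µPa = 75600 × 10^-3 mPa = 75.6
  6630 µPa = 6630 × 10^-3 mPa = 6.63
Sum: 889 + 6.76 + 75.6 + 6.63 = 977.99

977.99 mPa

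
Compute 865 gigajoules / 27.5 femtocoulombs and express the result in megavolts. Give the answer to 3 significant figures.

(865e9) / (27.5e-15) = 31.455e24 V

31500000000000000000 megavolts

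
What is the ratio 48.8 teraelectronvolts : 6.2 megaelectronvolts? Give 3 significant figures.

7870000

(48.8 × 10¹²) / (6.2 × 10⁶) = 7.871 × 10⁶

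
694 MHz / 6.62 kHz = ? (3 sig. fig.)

105000

(694 × 10^6) / (6.62 × 10^3) = 104.8 × 10^3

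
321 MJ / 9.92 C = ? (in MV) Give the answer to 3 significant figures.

(321 × 10^6) / (9.92) = 32.359 × 10^6 V

32.4 MV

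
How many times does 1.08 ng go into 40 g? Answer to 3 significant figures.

(40) / (1.08e-9) = 37.04e9

37000000000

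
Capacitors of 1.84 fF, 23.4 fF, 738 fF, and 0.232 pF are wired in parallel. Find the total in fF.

In fF:
  1.84 fF → 1.84
  23.4 fF → 23.4
  738 fF → 738
  0.232 pF = 0.232 × 10³ fF = 232
Sum: 1.84 + 23.4 + 738 + 232 = 995.24

995.24 fF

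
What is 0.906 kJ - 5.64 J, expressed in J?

In J:
  0.906 kJ = 0.906 × 10^3 J = 906
  5.64 J → 5.64
Difference: 906 - 5.64 = 900.36

900.36 J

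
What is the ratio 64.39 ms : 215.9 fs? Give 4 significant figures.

(64.39 × 10⁻³) / (215.9 × 10⁻¹⁵) = 0.29824 × 10¹²

298200000000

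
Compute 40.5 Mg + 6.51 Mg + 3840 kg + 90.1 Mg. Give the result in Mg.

140.95 Mg

In Mg:
  40.5 Mg → 40.5
  6.51 Mg → 6.51
  3840 kg = 3840e-3 Mg = 3.84
  90.1 Mg → 90.1
Sum: 40.5 + 6.51 + 3.84 + 90.1 = 140.95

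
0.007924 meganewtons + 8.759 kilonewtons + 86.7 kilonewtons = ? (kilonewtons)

In kilonewtons:
  0.007924 meganewtons = 0.007924 × 10³ kilonewtons = 7.924
  8.759 kilonewtons → 8.759
  86.7 kilonewtons → 86.7
Sum: 7.924 + 8.759 + 86.7 = 103.383

103.383 kilonewtons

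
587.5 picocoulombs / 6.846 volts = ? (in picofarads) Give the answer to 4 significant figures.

(587.5e-12) / (6.846) = 85.8165e-12 F

85.82 picofarads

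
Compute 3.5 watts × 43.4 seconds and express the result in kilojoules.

0.1519 kilojoules

3.5 × 43.4 = 151.9 J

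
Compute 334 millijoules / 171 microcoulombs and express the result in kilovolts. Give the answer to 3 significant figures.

(334e-3) / (171e-6) = 1.9532e3 V

1.95 kilovolts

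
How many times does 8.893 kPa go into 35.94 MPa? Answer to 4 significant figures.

4041

(35.94 × 10⁶) / (8.893 × 10³) = 4.0414 × 10³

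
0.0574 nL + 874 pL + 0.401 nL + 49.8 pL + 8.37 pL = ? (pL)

1390.57 pL

In pL:
  0.0574 nL = 0.0574 × 10^3 pL = 57.4
  874 pL → 874
  0.401 nL = 0.401 × 10^3 pL = 401
  49.8 pL → 49.8
  8.37 pL → 8.37
Sum: 57.4 + 874 + 401 + 49.8 + 8.37 = 1390.57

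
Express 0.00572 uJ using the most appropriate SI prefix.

= 5.72 × 10⁻⁹ J; 10⁻⁹ is nano.

5.72 nJ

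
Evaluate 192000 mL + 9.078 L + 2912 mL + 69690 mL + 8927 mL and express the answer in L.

282.607 L

In L:
  192000 mL = 192000 × 10^-3 L = 192
  9.078 L → 9.078
  2912 mL = 2912 × 10^-3 L = 2.912
  69690 mL = 69690 × 10^-3 L = 69.69
  8927 mL = 8927 × 10^-3 L = 8.927
Sum: 192 + 9.078 + 2.912 + 69.69 + 8.927 = 282.607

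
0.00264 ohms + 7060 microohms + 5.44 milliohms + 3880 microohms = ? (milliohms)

In milliohms:
  0.00264 ohms = 0.00264e3 milliohms = 2.64
  7060 microohms = 7060e-3 milliohms = 7.06
  5.44 milliohms → 5.44
  3880 microohms = 3880e-3 milliohms = 3.88
Sum: 2.64 + 7.06 + 5.44 + 3.88 = 19.02

19.02 milliohms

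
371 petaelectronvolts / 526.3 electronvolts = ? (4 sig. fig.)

(371e15) / (526.3) = 0.70492e15

704900000000000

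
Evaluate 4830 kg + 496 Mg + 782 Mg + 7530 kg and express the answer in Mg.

In Mg:
  4830 kg = 4830 × 10⁻³ Mg = 4.83
  496 Mg → 496
  782 Mg → 782
  7530 kg = 7530 × 10⁻³ Mg = 7.53
Sum: 4.83 + 496 + 782 + 7.53 = 1290.36

1290.36 Mg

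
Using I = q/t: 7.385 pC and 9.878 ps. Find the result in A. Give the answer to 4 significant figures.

(7.385 × 10^-12) / (9.878 × 10^-12) = 0.747621 A

0.7476 A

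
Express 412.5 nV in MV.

nano = 10⁻⁹, mega = 10⁶; factor is 10⁻¹⁵.
412.5 × 10⁻¹⁵ = 0.0000000000004125

0.0000000000004125 MV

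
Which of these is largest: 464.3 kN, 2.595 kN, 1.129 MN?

1.129 MN

464.3 kN = 464300 N
2.595 kN = 2595 N
1.129 MN = 1129000 N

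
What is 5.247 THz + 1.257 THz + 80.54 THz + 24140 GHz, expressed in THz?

In THz:
  5.247 THz → 5.247
  1.257 THz → 1.257
  80.54 THz → 80.54
  24140 GHz = 24140e-3 THz = 24.14
Sum: 5.247 + 1.257 + 80.54 + 24.14 = 111.184

111.184 THz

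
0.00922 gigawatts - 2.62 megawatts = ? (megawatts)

In megawatts:
  0.00922 gigawatts = 0.00922 × 10^3 megawatts = 9.22
  2.62 megawatts → 2.62
Difference: 9.22 - 2.62 = 6.6

6.6 megawatts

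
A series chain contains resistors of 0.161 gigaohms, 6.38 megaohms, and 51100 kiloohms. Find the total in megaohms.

In megaohms:
  0.161 gigaohms = 0.161e3 megaohms = 161
  6.38 megaohms → 6.38
  51100 kiloohms = 51100e-3 megaohms = 51.1
Sum: 161 + 6.38 + 51.1 = 218.48

218.48 megaohms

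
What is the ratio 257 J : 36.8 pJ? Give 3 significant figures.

(257) / (36.8e-12) = 6.984e12

6980000000000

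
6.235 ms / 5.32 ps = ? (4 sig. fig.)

(6.235 × 10^-3) / (5.32 × 10^-12) = 1.172 × 10^9

1172000000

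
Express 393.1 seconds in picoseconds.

(no prefix) = 10^0, pico = 10^-12; factor is 10^12.
393.1 × 10^12 = 393100000000000

393100000000000 picoseconds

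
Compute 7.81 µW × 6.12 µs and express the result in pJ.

47.7972 pJ

7.81 × 10⁻⁶ × 6.12 × 10⁻⁶ = 47.7972 × 10⁻¹² J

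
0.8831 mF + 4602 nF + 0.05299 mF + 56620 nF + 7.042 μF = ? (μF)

In μF:
  0.8831 mF = 0.8831e3 μF = 883.1
  4602 nF = 4602e-3 μF = 4.602
  0.05299 mF = 0.05299e3 μF = 52.99
  56620 nF = 56620e-3 μF = 56.62
  7.042 μF → 7.042
Sum: 883.1 + 4.602 + 52.99 + 56.62 + 7.042 = 1004.354

1004.354 μF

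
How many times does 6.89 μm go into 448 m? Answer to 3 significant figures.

(448) / (6.89e-6) = 65.02e6

65000000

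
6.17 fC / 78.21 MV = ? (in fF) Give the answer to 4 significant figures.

(6.17e-15) / (78.21e6) = 0.0788902e-21 F

0.00000007889 fF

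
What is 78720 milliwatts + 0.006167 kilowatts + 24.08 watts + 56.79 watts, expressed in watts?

In watts:
  78720 milliwatts = 78720 × 10⁻³ watts = 78.72
  0.006167 kilowatts = 0.006167 × 10³ watts = 6.167
  24.08 watts → 24.08
  56.79 watts → 56.79
Sum: 78.72 + 6.167 + 24.08 + 56.79 = 165.757

165.757 watts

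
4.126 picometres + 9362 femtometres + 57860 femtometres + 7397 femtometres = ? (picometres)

78.745 picometres

In picometres:
  4.126 picometres → 4.126
  9362 femtometres = 9362 × 10^-3 picometres = 9.362
  57860 femtometres = 57860 × 10^-3 picometres = 57.86
  7397 femtometres = 7397 × 10^-3 picometres = 7.397
Sum: 4.126 + 9.362 + 57.86 + 7.397 = 78.745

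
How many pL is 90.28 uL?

90280000 pL

micro = 10^-6, pico = 10^-12; factor is 10^6.
90.28 × 10^6 = 90280000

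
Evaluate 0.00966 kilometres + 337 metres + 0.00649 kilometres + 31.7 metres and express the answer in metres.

384.85 metres

In metres:
  0.00966 kilometres = 0.00966 × 10^3 metres = 9.66
  337 metres → 337
  0.00649 kilometres = 0.00649 × 10^3 metres = 6.49
  31.7 metres → 31.7
Sum: 9.66 + 337 + 6.49 + 31.7 = 384.85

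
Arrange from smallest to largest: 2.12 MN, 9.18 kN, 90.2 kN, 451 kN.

2.12 MN = 2120000 N
9.18 kN = 9180 N
90.2 kN = 90200 N
451 kN = 451000 N

9.18 kN < 90.2 kN < 451 kN < 2.12 MN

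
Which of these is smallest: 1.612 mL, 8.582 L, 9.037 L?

1.612 mL = 0.001612 L
8.582 L = 8.582 L
9.037 L = 9.037 L

1.612 mL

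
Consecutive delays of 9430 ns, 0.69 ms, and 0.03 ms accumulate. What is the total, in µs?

In µs:
  9430 ns = 9430 × 10^-3 µs = 9.43
  0.69 ms = 0.69 × 10^3 µs = 690
  0.03 ms = 0.03 × 10^3 µs = 30
Sum: 9.43 + 690 + 30 = 729.43

729.43 µs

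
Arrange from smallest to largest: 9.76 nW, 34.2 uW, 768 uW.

9.76 nW < 34.2 uW < 768 uW

9.76 nW = 0.00000000976 W
34.2 uW = 0.0000342 W
768 uW = 0.000768 W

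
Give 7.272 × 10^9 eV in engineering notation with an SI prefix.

7.272 GeV

= 7.272 × 10^9 eV; 10^9 is giga.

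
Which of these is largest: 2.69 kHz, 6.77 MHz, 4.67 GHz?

4.67 GHz

2.69 kHz = 2690 Hz
6.77 MHz = 6770000 Hz
4.67 GHz = 4670000000 Hz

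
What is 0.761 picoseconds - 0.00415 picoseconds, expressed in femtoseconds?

756.85 femtoseconds

In femtoseconds:
  0.761 picoseconds = 0.761 × 10^3 femtoseconds = 761
  0.00415 picoseconds = 0.00415 × 10^3 femtoseconds = 4.15
Difference: 761 - 4.15 = 756.85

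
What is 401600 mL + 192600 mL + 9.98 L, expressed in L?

604.18 L

In L:
  401600 mL = 401600e-3 L = 401.6
  192600 mL = 192600e-3 L = 192.6
  9.98 L → 9.98
Sum: 401.6 + 192.6 + 9.98 = 604.18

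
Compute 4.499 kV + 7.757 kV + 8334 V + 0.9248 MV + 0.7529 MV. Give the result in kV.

1698.29 kV

In kV:
  4.499 kV → 4.499
  7.757 kV → 7.757
  8334 V = 8334 × 10^-3 kV = 8.334
  0.9248 MV = 0.9248 × 10^3 kV = 924.8
  0.7529 MV = 0.7529 × 10^3 kV = 752.9
Sum: 4.499 + 7.757 + 8.334 + 924.8 + 752.9 = 1698.29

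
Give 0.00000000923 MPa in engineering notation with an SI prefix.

= 9.23 × 10⁻³ Pa; 10⁻³ is milli.

9.23 mPa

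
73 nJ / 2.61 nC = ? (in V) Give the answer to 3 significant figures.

28.0 V

(73e-9) / (2.61e-9) = 27.969 V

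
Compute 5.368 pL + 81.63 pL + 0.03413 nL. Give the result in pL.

121.128 pL

In pL:
  5.368 pL → 5.368
  81.63 pL → 81.63
  0.03413 nL = 0.03413 × 10³ pL = 34.13
Sum: 5.368 + 81.63 + 34.13 = 121.128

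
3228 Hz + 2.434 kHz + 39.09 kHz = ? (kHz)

44.752 kHz

In kHz:
  3228 Hz = 3228 × 10⁻³ kHz = 3.228
  2.434 kHz → 2.434
  39.09 kHz → 39.09
Sum: 3.228 + 2.434 + 39.09 = 44.752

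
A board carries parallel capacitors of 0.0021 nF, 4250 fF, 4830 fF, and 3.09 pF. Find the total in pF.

In pF:
  0.0021 nF = 0.0021 × 10^3 pF = 2.1
  4250 fF = 4250 × 10^-3 pF = 4.25
  4830 fF = 4830 × 10^-3 pF = 4.83
  3.09 pF → 3.09
Sum: 2.1 + 4.25 + 4.83 + 3.09 = 14.27

14.27 pF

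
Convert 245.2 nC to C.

0.0000002452 C

nano = 10⁻⁹, (no prefix) = 10⁰; factor is 10⁻⁹.
245.2 × 10⁻⁹ = 0.0000002452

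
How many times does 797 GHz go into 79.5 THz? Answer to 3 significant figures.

99.7

(79.5 × 10^12) / (797 × 10^9) = 0.09975 × 10^3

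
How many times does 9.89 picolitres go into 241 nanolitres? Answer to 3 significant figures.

(241 × 10⁻⁹) / (9.89 × 10⁻¹²) = 24.37 × 10³

24400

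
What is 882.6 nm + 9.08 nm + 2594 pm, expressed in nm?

894.274 nm

In nm:
  882.6 nm → 882.6
  9.08 nm → 9.08
  2594 pm = 2594e-3 nm = 2.594
Sum: 882.6 + 9.08 + 2.594 = 894.274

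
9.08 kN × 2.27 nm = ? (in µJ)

20.6116 µJ

9.08e3 × 2.27e-9 = 20.6116e-6 J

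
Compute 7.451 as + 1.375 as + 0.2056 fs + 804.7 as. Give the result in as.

In as:
  7.451 as → 7.451
  1.375 as → 1.375
  0.2056 fs = 0.2056e3 as = 205.6
  804.7 as → 804.7
Sum: 7.451 + 1.375 + 205.6 + 804.7 = 1019.126

1019.126 as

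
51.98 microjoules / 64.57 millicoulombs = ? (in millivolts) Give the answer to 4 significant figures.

0.8050 millivolts

(51.98 × 10⁻⁶) / (64.57 × 10⁻³) = 0.805018 × 10⁻³ V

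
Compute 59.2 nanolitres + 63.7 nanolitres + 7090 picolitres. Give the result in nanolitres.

129.99 nanolitres

In nanolitres:
  59.2 nanolitres → 59.2
  63.7 nanolitres → 63.7
  7090 picolitres = 7090 × 10^-3 nanolitres = 7.09
Sum: 59.2 + 63.7 + 7.09 = 129.99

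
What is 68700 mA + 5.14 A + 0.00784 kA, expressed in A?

81.68 A

In A:
  68700 mA = 68700e-3 A = 68.7
  5.14 A → 5.14
  0.00784 kA = 0.00784e3 A = 7.84
Sum: 68.7 + 5.14 + 7.84 = 81.68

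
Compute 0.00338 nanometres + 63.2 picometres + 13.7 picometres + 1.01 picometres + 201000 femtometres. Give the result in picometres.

282.29 picometres

In picometres:
  0.00338 nanometres = 0.00338e3 picometres = 3.38
  63.2 picometres → 63.2
  13.7 picometres → 13.7
  1.01 picometres → 1.01
  201000 femtometres = 201000e-3 picometres = 201
Sum: 3.38 + 63.2 + 13.7 + 1.01 + 201 = 282.29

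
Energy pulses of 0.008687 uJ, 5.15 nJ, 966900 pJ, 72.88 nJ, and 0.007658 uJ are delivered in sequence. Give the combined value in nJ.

1061.275 nJ

In nJ:
  0.008687 uJ = 0.008687e3 nJ = 8.687
  5.15 nJ → 5.15
  966900 pJ = 966900e-3 nJ = 966.9
  72.88 nJ → 72.88
  0.007658 uJ = 0.007658e3 nJ = 7.658
Sum: 8.687 + 5.15 + 966.9 + 72.88 + 7.658 = 1061.275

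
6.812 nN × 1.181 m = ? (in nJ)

6.812 × 10⁻⁹ × 1.181 = 8.044972 × 10⁻⁹ J

8.044972 nJ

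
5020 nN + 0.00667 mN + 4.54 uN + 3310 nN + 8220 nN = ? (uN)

In uN:
  5020 nN = 5020e-3 uN = 5.02
  0.00667 mN = 0.00667e3 uN = 6.67
  4.54 uN → 4.54
  3310 nN = 3310e-3 uN = 3.31
  8220 nN = 8220e-3 uN = 8.22
Sum: 5.02 + 6.67 + 4.54 + 3.31 + 8.22 = 27.76

27.76 uN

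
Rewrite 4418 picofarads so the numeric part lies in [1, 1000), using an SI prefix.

4.418 nanofarads

= 4.418 × 10^-9 farads; 10^-9 is nano.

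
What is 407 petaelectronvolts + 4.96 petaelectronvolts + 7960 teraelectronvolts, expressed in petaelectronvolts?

In petaelectronvolts:
  407 petaelectronvolts → 407
  4.96 petaelectronvolts → 4.96
  7960 teraelectronvolts = 7960 × 10⁻³ petaelectronvolts = 7.96
Sum: 407 + 4.96 + 7.96 = 419.92

419.92 petaelectronvolts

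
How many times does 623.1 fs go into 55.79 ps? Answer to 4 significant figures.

(55.79 × 10⁻¹²) / (623.1 × 10⁻¹⁵) = 0.089536 × 10³

89.54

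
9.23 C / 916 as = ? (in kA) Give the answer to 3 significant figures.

(9.23) / (916 × 10^-18) = 0.010076 × 10^18 A

10100000000000 kA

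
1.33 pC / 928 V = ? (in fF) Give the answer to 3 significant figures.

1.43 fF

(1.33e-12) / (928) = 0.0014332e-12 F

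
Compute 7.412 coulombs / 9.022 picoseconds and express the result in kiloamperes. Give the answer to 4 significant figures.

(7.412) / (9.022e-12) = 0.821547e12 A

821500000 kiloamperes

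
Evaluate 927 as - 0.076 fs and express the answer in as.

851 as

In as:
  927 as → 927
  0.076 fs = 0.076 × 10^3 as = 76
Difference: 927 - 76 = 851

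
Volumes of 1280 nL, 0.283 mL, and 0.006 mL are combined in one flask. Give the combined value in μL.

In μL:
  1280 nL = 1280e-3 μL = 1.28
  0.283 mL = 0.283e3 μL = 283
  0.006 mL = 0.006e3 μL = 6
Sum: 1.28 + 283 + 6 = 290.28

290.28 μL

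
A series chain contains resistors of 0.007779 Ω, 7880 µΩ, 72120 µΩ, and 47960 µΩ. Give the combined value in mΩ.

135.739 mΩ

In mΩ:
  0.007779 Ω = 0.007779 × 10³ mΩ = 7.779
  7880 µΩ = 7880 × 10⁻³ mΩ = 7.88
  72120 µΩ = 72120 × 10⁻³ mΩ = 72.12
  47960 µΩ = 47960 × 10⁻³ mΩ = 47.96
Sum: 7.779 + 7.88 + 72.12 + 47.96 = 135.739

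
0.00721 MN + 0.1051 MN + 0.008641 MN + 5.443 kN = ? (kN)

126.394 kN

In kN:
  0.00721 MN = 0.00721 × 10³ kN = 7.21
  0.1051 MN = 0.1051 × 10³ kN = 105.1
  0.008641 MN = 0.008641 × 10³ kN = 8.641
  5.443 kN → 5.443
Sum: 7.21 + 105.1 + 8.641 + 5.443 = 126.394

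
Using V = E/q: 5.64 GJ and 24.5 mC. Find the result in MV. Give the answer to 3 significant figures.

(5.64 × 10^9) / (24.5 × 10^-3) = 0.2302 × 10^12 V

230000 MV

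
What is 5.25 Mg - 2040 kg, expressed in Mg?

In Mg:
  5.25 Mg → 5.25
  2040 kg = 2040 × 10^-3 Mg = 2.04
Difference: 5.25 - 2.04 = 3.21

3.21 Mg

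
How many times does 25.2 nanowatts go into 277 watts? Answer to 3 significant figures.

(277) / (25.2e-9) = 10.99e9

11000000000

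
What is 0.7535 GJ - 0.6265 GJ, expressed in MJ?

127 MJ

In MJ:
  0.7535 GJ = 0.7535e3 MJ = 753.5
  0.6265 GJ = 0.6265e3 MJ = 626.5
Difference: 753.5 - 626.5 = 127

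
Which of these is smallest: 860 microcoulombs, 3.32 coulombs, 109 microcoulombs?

860 microcoulombs = 0.00086 coulombs
3.32 coulombs = 3.32 coulombs
109 microcoulombs = 0.000109 coulombs

109 microcoulombs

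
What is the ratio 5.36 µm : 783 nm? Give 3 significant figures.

6.85

(5.36 × 10⁻⁶) / (783 × 10⁻⁹) = 0.006845 × 10³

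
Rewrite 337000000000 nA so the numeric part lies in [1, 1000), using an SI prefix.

= 337 A; mantissa already in [1, 1000).

337 A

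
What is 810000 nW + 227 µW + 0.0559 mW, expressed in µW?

In µW:
  810000 nW = 810000 × 10^-3 µW = 810
  227 µW → 227
  0.0559 mW = 0.0559 × 10^3 µW = 55.9
Sum: 810 + 227 + 55.9 = 1092.9

1092.9 µW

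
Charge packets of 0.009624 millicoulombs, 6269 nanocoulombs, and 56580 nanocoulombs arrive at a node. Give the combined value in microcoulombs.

In microcoulombs:
  0.009624 millicoulombs = 0.009624 × 10³ microcoulombs = 9.624
  6269 nanocoulombs = 6269 × 10⁻³ microcoulombs = 6.269
  56580 nanocoulombs = 56580 × 10⁻³ microcoulombs = 56.58
Sum: 9.624 + 6.269 + 56.58 = 72.473

72.473 microcoulombs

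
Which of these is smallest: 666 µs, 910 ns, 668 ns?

668 ns

666 µs = 0.000666 s
910 ns = 0.00000091 s
668 ns = 0.000000668 s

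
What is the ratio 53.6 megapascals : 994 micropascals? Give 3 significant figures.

(53.6 × 10^6) / (994 × 10^-6) = 0.05392 × 10^12

53900000000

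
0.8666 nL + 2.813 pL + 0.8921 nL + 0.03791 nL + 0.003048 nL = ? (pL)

1802.471 pL

In pL:
  0.8666 nL = 0.8666 × 10^3 pL = 866.6
  2.813 pL → 2.813
  0.8921 nL = 0.8921 × 10^3 pL = 892.1
  0.03791 nL = 0.03791 × 10^3 pL = 37.91
  0.003048 nL = 0.003048 × 10^3 pL = 3.048
Sum: 866.6 + 2.813 + 892.1 + 37.91 + 3.048 = 1802.471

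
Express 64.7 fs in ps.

femto = 10⁻¹⁵, pico = 10⁻¹²; factor is 10⁻³.
64.7 × 10⁻³ = 0.0647

0.0647 ps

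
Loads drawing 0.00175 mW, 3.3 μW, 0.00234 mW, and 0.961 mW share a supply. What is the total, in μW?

In μW:
  0.00175 mW = 0.00175 × 10³ μW = 1.75
  3.3 μW → 3.3
  0.00234 mW = 0.00234 × 10³ μW = 2.34
  0.961 mW = 0.961 × 10³ μW = 961
Sum: 1.75 + 3.3 + 2.34 + 961 = 968.39

968.39 μW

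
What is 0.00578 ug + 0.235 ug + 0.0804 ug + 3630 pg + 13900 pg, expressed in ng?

338.71 ng

In ng:
  0.00578 ug = 0.00578 × 10^3 ng = 5.78
  0.235 ug = 0.235 × 10^3 ng = 235
  0.0804 ug = 0.0804 × 10^3 ng = 80.4
  3630 pg = 3630 × 10^-3 ng = 3.63
  13900 pg = 13900 × 10^-3 ng = 13.9
Sum: 5.78 + 235 + 80.4 + 3.63 + 13.9 = 338.71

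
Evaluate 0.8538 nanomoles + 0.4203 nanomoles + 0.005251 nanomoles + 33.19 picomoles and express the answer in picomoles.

In picomoles:
  0.8538 nanomoles = 0.8538 × 10^3 picomoles = 853.8
  0.4203 nanomoles = 0.4203 × 10^3 picomoles = 420.3
  0.005251 nanomoles = 0.005251 × 10^3 picomoles = 5.251
  33.19 picomoles → 33.19
Sum: 853.8 + 420.3 + 5.251 + 33.19 = 1312.541

1312.541 picomoles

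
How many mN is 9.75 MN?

9750000000 mN

mega = 10⁶, milli = 10⁻³; factor is 10⁹.
9.75 × 10⁹ = 9750000000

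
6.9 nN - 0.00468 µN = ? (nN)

In nN:
  6.9 nN → 6.9
  0.00468 µN = 0.00468 × 10^3 nN = 4.68
Difference: 6.9 - 4.68 = 2.22

2.22 nN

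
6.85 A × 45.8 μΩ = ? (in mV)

6.85 × 45.8 × 10^-6 = 313.73 × 10^-6 V

0.31373 mV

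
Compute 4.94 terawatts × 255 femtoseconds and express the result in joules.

4.94 × 10¹² × 255 × 10⁻¹⁵ = 1259.7 × 10⁻³ J

1.2597 joules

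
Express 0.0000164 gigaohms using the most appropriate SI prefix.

16.4 kiloohms

= 16.4 × 10³ ohms; 10³ is kilo.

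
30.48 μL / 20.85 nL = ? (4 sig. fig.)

1462

(30.48 × 10⁻⁶) / (20.85 × 10⁻⁹) = 1.4619 × 10³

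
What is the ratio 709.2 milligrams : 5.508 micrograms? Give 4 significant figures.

128800

(709.2e-3) / (5.508e-6) = 128.76e3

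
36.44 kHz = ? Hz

36440 Hz

kilo = 1e3, (no prefix) = 1e0; factor is 1e3.
36.44 × 1e3 = 36440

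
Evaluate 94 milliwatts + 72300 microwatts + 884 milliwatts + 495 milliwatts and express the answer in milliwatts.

1545.3 milliwatts

In milliwatts:
  94 milliwatts → 94
  72300 microwatts = 72300e-3 milliwatts = 72.3
  884 milliwatts → 884
  495 milliwatts → 495
Sum: 94 + 72.3 + 884 + 495 = 1545.3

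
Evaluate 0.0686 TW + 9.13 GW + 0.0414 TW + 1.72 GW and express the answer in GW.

120.85 GW

In GW:
  0.0686 TW = 0.0686 × 10³ GW = 68.6
  9.13 GW → 9.13
  0.0414 TW = 0.0414 × 10³ GW = 41.4
  1.72 GW → 1.72
Sum: 68.6 + 9.13 + 41.4 + 1.72 = 120.85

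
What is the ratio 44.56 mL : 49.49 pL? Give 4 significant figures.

(44.56 × 10^-3) / (49.49 × 10^-12) = 0.90038 × 10^9

900400000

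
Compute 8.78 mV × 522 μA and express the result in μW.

4.58316 μW

8.78 × 10^-3 × 522 × 10^-6 = 4583.16 × 10^-9 W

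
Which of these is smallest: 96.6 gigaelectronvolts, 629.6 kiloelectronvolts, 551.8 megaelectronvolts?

629.6 kiloelectronvolts

96.6 gigaelectronvolts = 96600000000 electronvolts
629.6 kiloelectronvolts = 629600 electronvolts
551.8 megaelectronvolts = 551800000 electronvolts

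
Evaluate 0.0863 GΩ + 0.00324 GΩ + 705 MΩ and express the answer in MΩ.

794.54 MΩ

In MΩ:
  0.0863 GΩ = 0.0863 × 10³ MΩ = 86.3
  0.00324 GΩ = 0.00324 × 10³ MΩ = 3.24
  705 MΩ → 705
Sum: 86.3 + 3.24 + 705 = 794.54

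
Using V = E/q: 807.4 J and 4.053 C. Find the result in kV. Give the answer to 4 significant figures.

(807.4) / (4.053) = 199.21 V

0.1992 kV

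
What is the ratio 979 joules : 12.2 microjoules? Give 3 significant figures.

80200000

(979) / (12.2e-6) = 80.25e6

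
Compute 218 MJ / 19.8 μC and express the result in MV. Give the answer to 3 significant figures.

11000000 MV

(218 × 10⁶) / (19.8 × 10⁻⁶) = 11.01 × 10¹² V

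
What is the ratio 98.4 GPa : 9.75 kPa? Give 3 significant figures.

(98.4 × 10^9) / (9.75 × 10^3) = 10.09 × 10^6

10100000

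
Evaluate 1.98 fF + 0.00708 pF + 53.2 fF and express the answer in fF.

In fF:
  1.98 fF → 1.98
  0.00708 pF = 0.00708e3 fF = 7.08
  53.2 fF → 53.2
Sum: 1.98 + 7.08 + 53.2 = 62.26

62.26 fF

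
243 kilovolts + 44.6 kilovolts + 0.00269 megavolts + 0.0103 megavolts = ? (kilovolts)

300.59 kilovolts

In kilovolts:
  243 kilovolts → 243
  44.6 kilovolts → 44.6
  0.00269 megavolts = 0.00269 × 10³ kilovolts = 2.69
  0.0103 megavolts = 0.0103 × 10³ kilovolts = 10.3
Sum: 243 + 44.6 + 2.69 + 10.3 = 300.59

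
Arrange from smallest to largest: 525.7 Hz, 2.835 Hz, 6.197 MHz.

525.7 Hz = 525.7 Hz
2.835 Hz = 2.835 Hz
6.197 MHz = 6197000 Hz

2.835 Hz < 525.7 Hz < 6.197 MHz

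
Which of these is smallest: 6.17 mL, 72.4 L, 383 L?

6.17 mL = 0.00617 L
72.4 L = 72.4 L
383 L = 383 L

6.17 mL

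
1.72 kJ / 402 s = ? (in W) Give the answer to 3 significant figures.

4.28 W

(1.72 × 10³) / (402) = 0.0042786 × 10³ W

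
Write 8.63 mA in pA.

8630000000 pA

milli = 10⁻³, pico = 10⁻¹²; factor is 10⁹.
8.63 × 10⁹ = 8630000000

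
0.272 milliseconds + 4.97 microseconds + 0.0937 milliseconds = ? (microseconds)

In microseconds:
  0.272 milliseconds = 0.272 × 10^3 microseconds = 272
  4.97 microseconds → 4.97
  0.0937 milliseconds = 0.0937 × 10^3 microseconds = 93.7
Sum: 272 + 4.97 + 93.7 = 370.67

370.67 microseconds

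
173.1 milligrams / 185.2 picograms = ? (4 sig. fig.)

(173.1 × 10⁻³) / (185.2 × 10⁻¹²) = 0.93467 × 10⁹

934700000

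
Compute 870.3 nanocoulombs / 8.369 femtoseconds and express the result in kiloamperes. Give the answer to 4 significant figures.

(870.3e-9) / (8.369e-15) = 103.991e6 A

104000 kiloamperes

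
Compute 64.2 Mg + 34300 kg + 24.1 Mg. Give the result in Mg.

In Mg:
  64.2 Mg → 64.2
  34300 kg = 34300 × 10^-3 Mg = 34.3
  24.1 Mg → 24.1
Sum: 64.2 + 34.3 + 24.1 = 122.6

122.6 Mg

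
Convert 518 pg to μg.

pico = 1e-12, micro = 1e-6; factor is 1e-6.
518 × 1e-6 = 0.000518

0.000518 μg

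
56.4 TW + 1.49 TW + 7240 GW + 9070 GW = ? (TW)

74.2 TW

In TW:
  56.4 TW → 56.4
  1.49 TW → 1.49
  7240 GW = 7240e-3 TW = 7.24
  9070 GW = 9070e-3 TW = 9.07
Sum: 56.4 + 1.49 + 7.24 + 9.07 = 74.2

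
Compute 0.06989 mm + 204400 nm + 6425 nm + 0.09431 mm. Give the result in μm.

In μm:
  0.06989 mm = 0.06989 × 10^3 μm = 69.89
  204400 nm = 204400 × 10^-3 μm = 204.4
  6425 nm = 6425 × 10^-3 μm = 6.425
  0.09431 mm = 0.09431 × 10^3 μm = 94.31
Sum: 69.89 + 204.4 + 6.425 + 94.31 = 375.025

375.025 μm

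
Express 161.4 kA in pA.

161400000000000000 pA

kilo = 10³, pico = 10⁻¹²; factor is 10¹⁵.
161.4 × 10¹⁵ = 161400000000000000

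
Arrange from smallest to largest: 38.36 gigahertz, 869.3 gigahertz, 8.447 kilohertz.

38.36 gigahertz = 38360000000 hertz
869.3 gigahertz = 869300000000 hertz
8.447 kilohertz = 8447 hertz

8.447 kilohertz < 38.36 gigahertz < 869.3 gigahertz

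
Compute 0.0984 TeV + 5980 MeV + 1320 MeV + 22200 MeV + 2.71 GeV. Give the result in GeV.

130.61 GeV

In GeV:
  0.0984 TeV = 0.0984 × 10³ GeV = 98.4
  5980 MeV = 5980 × 10⁻³ GeV = 5.98
  1320 MeV = 1320 × 10⁻³ GeV = 1.32
  22200 MeV = 22200 × 10⁻³ GeV = 22.2
  2.71 GeV → 2.71
Sum: 98.4 + 5.98 + 1.32 + 22.2 + 2.71 = 130.61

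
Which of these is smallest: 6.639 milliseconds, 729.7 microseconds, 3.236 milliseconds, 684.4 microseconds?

6.639 milliseconds = 0.006639 seconds
729.7 microseconds = 0.0007297 seconds
3.236 milliseconds = 0.003236 seconds
684.4 microseconds = 0.0006844 seconds

684.4 microseconds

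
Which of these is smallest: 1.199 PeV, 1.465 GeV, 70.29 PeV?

1.199 PeV = 1199000000000000 eV
1.465 GeV = 1465000000 eV
70.29 PeV = 70290000000000000 eV

1.465 GeV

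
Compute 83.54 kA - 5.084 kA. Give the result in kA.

In kA:
  83.54 kA → 83.54
  5.084 kA → 5.084
Difference: 83.54 - 5.084 = 78.456

78.456 kA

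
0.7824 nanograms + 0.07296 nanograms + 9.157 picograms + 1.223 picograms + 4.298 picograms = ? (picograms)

870.038 picograms

In picograms:
  0.7824 nanograms = 0.7824 × 10^3 picograms = 782.4
  0.07296 nanograms = 0.07296 × 10^3 picograms = 72.96
  9.157 picograms → 9.157
  1.223 picograms → 1.223
  4.298 picograms → 4.298
Sum: 782.4 + 72.96 + 9.157 + 1.223 + 4.298 = 870.038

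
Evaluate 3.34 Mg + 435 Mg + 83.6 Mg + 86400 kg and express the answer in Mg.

608.34 Mg

In Mg:
  3.34 Mg → 3.34
  435 Mg → 435
  83.6 Mg → 83.6
  86400 kg = 86400 × 10⁻³ Mg = 86.4
Sum: 3.34 + 435 + 83.6 + 86.4 = 608.34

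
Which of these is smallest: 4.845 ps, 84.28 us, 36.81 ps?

4.845 ps

4.845 ps = 0.000000000004845 s
84.28 us = 0.00008428 s
36.81 ps = 0.00000000003681 s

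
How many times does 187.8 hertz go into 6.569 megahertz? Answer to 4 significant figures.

(6.569 × 10^6) / (187.8) = 0.034979 × 10^6

34980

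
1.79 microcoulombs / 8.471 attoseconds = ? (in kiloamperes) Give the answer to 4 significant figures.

211300000 kiloamperes

(1.79 × 10⁻⁶) / (8.471 × 10⁻¹⁸) = 0.211309 × 10¹² A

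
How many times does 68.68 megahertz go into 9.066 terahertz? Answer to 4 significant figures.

132000

(9.066 × 10^12) / (68.68 × 10^6) = 0.132 × 10^6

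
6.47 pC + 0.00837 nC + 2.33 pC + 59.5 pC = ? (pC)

76.67 pC

In pC:
  6.47 pC → 6.47
  0.00837 nC = 0.00837 × 10^3 pC = 8.37
  2.33 pC → 2.33
  59.5 pC → 59.5
Sum: 6.47 + 8.37 + 2.33 + 59.5 = 76.67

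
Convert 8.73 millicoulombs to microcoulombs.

8730 microcoulombs

milli = 1e-3, micro = 1e-6; factor is 1e3.
8.73 × 1e3 = 8730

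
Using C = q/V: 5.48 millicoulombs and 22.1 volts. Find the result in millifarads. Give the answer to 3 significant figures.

0.248 millifarads

(5.48 × 10⁻³) / (22.1) = 0.24796 × 10⁻³ F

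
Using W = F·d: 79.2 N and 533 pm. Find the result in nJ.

79.2 × 533 × 10^-12 = 42213.6 × 10^-12 J

42.2136 nJ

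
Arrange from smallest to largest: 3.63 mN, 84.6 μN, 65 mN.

3.63 mN = 0.00363 N
84.6 μN = 0.0000846 N
65 mN = 0.065 N

84.6 μN < 3.63 mN < 65 mN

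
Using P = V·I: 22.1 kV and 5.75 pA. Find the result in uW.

0.127075 uW

22.1e3 × 5.75e-12 = 127.075e-9 W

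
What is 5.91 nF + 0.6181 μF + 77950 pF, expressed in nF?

701.96 nF

In nF:
  5.91 nF → 5.91
  0.6181 μF = 0.6181 × 10³ nF = 618.1
  77950 pF = 77950 × 10⁻³ nF = 77.95
Sum: 5.91 + 618.1 + 77.95 = 701.96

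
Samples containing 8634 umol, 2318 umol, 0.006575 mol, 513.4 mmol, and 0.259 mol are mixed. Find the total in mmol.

In mmol:
  8634 umol = 8634 × 10⁻³ mmol = 8.634
  2318 umol = 2318 × 10⁻³ mmol = 2.318
  0.006575 mol = 0.006575 × 10³ mmol = 6.575
  513.4 mmol → 513.4
  0.259 mol = 0.259 × 10³ mmol = 259
Sum: 8.634 + 2.318 + 6.575 + 513.4 + 259 = 789.927

789.927 mmol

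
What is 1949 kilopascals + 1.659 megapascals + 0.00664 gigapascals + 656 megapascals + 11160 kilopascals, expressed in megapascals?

In megapascals:
  1949 kilopascals = 1949 × 10^-3 megapascals = 1.949
  1.659 megapascals → 1.659
  0.00664 gigapascals = 0.00664 × 10^3 megapascals = 6.64
  656 megapascals → 656
  11160 kilopascals = 11160 × 10^-3 megapascals = 11.16
Sum: 1.949 + 1.659 + 6.64 + 656 + 11.16 = 677.408

677.408 megapascals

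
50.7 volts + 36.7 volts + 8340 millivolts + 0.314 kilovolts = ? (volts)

409.74 volts

In volts:
  50.7 volts → 50.7
  36.7 volts → 36.7
  8340 millivolts = 8340 × 10⁻³ volts = 8.34
  0.314 kilovolts = 0.314 × 10³ volts = 314
Sum: 50.7 + 36.7 + 8.34 + 314 = 409.74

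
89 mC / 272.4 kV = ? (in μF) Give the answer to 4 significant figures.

0.3267 μF

(89 × 10⁻³) / (272.4 × 10³) = 0.326725 × 10⁻⁶ F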